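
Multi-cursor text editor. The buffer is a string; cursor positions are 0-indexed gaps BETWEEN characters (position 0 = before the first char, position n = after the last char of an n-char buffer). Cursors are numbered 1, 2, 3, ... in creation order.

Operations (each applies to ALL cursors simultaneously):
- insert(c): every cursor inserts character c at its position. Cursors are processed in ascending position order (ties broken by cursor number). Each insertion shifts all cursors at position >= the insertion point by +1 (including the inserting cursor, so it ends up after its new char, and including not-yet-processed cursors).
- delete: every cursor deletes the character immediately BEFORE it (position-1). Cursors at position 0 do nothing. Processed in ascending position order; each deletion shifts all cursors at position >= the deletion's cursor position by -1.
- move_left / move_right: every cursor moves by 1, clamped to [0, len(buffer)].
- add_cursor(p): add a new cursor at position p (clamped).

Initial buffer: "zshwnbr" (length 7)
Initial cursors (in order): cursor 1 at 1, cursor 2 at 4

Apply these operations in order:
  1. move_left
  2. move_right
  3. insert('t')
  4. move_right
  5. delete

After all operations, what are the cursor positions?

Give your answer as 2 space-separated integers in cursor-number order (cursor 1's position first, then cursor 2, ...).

After op 1 (move_left): buffer="zshwnbr" (len 7), cursors c1@0 c2@3, authorship .......
After op 2 (move_right): buffer="zshwnbr" (len 7), cursors c1@1 c2@4, authorship .......
After op 3 (insert('t')): buffer="ztshwtnbr" (len 9), cursors c1@2 c2@6, authorship .1...2...
After op 4 (move_right): buffer="ztshwtnbr" (len 9), cursors c1@3 c2@7, authorship .1...2...
After op 5 (delete): buffer="zthwtbr" (len 7), cursors c1@2 c2@5, authorship .1..2..

Answer: 2 5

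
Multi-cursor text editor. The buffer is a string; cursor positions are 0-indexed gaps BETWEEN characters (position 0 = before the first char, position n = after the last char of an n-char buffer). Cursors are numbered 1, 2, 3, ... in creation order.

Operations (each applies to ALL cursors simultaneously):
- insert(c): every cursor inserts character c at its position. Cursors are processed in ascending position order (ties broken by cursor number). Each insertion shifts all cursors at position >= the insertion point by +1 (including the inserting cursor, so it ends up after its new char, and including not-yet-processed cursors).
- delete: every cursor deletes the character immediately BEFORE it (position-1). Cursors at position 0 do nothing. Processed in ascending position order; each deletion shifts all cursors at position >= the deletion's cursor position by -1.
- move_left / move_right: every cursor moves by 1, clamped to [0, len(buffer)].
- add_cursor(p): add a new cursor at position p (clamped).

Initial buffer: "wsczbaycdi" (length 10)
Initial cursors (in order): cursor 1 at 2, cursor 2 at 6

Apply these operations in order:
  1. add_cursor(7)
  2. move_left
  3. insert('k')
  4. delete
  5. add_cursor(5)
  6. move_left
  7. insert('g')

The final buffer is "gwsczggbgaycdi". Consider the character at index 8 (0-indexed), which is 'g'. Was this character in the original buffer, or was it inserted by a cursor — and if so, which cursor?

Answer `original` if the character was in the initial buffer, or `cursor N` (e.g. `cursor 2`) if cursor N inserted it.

Answer: cursor 3

Derivation:
After op 1 (add_cursor(7)): buffer="wsczbaycdi" (len 10), cursors c1@2 c2@6 c3@7, authorship ..........
After op 2 (move_left): buffer="wsczbaycdi" (len 10), cursors c1@1 c2@5 c3@6, authorship ..........
After op 3 (insert('k')): buffer="wksczbkakycdi" (len 13), cursors c1@2 c2@7 c3@9, authorship .1....2.3....
After op 4 (delete): buffer="wsczbaycdi" (len 10), cursors c1@1 c2@5 c3@6, authorship ..........
After op 5 (add_cursor(5)): buffer="wsczbaycdi" (len 10), cursors c1@1 c2@5 c4@5 c3@6, authorship ..........
After op 6 (move_left): buffer="wsczbaycdi" (len 10), cursors c1@0 c2@4 c4@4 c3@5, authorship ..........
After op 7 (insert('g')): buffer="gwsczggbgaycdi" (len 14), cursors c1@1 c2@7 c4@7 c3@9, authorship 1....24.3.....
Authorship (.=original, N=cursor N): 1 . . . . 2 4 . 3 . . . . .
Index 8: author = 3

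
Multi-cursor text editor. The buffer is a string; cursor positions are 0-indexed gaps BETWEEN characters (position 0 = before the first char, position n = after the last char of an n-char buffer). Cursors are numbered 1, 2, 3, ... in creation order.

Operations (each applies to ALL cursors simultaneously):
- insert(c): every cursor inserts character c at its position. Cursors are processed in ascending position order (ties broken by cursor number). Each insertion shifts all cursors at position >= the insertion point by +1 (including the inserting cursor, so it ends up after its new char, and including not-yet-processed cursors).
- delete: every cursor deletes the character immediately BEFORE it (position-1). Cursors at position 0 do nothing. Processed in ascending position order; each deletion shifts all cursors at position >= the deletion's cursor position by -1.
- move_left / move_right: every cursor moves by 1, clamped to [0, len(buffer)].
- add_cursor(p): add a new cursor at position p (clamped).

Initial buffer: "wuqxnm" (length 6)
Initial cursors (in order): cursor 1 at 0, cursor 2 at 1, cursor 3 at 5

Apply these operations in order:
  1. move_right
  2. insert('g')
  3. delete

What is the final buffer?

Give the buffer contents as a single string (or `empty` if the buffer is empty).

Answer: wuqxnm

Derivation:
After op 1 (move_right): buffer="wuqxnm" (len 6), cursors c1@1 c2@2 c3@6, authorship ......
After op 2 (insert('g')): buffer="wgugqxnmg" (len 9), cursors c1@2 c2@4 c3@9, authorship .1.2....3
After op 3 (delete): buffer="wuqxnm" (len 6), cursors c1@1 c2@2 c3@6, authorship ......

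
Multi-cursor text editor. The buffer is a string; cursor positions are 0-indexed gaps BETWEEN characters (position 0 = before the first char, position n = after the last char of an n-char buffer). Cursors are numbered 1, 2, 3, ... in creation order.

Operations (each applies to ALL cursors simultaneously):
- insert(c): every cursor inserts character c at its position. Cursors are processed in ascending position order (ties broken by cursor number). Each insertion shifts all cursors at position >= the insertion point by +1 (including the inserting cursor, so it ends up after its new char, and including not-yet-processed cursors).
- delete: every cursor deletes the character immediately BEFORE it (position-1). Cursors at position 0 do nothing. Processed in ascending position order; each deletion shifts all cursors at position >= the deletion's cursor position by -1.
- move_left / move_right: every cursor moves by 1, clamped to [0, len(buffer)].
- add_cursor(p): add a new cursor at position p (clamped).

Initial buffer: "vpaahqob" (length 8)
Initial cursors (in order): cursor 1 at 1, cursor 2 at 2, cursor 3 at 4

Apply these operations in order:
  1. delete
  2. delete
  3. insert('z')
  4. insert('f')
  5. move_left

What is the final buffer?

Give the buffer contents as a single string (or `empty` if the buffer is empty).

After op 1 (delete): buffer="ahqob" (len 5), cursors c1@0 c2@0 c3@1, authorship .....
After op 2 (delete): buffer="hqob" (len 4), cursors c1@0 c2@0 c3@0, authorship ....
After op 3 (insert('z')): buffer="zzzhqob" (len 7), cursors c1@3 c2@3 c3@3, authorship 123....
After op 4 (insert('f')): buffer="zzzfffhqob" (len 10), cursors c1@6 c2@6 c3@6, authorship 123123....
After op 5 (move_left): buffer="zzzfffhqob" (len 10), cursors c1@5 c2@5 c3@5, authorship 123123....

Answer: zzzfffhqob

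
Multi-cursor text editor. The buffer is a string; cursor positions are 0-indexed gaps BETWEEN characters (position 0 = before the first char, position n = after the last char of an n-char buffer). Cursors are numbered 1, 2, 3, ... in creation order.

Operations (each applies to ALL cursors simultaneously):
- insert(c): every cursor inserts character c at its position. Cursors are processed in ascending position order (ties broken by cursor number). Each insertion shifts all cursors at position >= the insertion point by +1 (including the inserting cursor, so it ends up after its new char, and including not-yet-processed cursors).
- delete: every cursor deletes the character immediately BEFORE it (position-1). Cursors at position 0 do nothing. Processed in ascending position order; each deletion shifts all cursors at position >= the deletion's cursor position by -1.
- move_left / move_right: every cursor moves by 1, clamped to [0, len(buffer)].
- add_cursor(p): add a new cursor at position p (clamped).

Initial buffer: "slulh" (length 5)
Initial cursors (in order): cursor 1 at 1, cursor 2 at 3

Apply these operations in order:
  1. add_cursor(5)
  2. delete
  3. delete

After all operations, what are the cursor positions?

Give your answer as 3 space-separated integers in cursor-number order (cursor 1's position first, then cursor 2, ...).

Answer: 0 0 0

Derivation:
After op 1 (add_cursor(5)): buffer="slulh" (len 5), cursors c1@1 c2@3 c3@5, authorship .....
After op 2 (delete): buffer="ll" (len 2), cursors c1@0 c2@1 c3@2, authorship ..
After op 3 (delete): buffer="" (len 0), cursors c1@0 c2@0 c3@0, authorship 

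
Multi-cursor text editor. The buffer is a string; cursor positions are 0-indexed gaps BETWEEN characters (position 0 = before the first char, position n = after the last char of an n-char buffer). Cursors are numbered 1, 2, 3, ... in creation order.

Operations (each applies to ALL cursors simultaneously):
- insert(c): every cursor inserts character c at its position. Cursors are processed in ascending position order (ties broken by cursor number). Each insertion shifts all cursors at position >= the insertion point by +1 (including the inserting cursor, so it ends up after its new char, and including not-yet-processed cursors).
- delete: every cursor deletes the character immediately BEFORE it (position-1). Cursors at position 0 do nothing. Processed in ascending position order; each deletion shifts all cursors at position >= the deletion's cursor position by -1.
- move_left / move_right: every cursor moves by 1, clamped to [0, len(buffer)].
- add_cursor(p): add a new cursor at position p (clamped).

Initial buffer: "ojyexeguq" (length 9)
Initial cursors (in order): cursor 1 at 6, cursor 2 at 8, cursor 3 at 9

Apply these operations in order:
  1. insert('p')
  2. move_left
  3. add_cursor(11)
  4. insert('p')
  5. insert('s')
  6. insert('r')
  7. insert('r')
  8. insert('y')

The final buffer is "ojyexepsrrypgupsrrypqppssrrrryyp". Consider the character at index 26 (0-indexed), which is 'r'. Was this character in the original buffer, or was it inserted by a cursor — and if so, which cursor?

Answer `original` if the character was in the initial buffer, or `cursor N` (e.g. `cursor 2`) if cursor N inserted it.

Answer: cursor 4

Derivation:
After op 1 (insert('p')): buffer="ojyexepgupqp" (len 12), cursors c1@7 c2@10 c3@12, authorship ......1..2.3
After op 2 (move_left): buffer="ojyexepgupqp" (len 12), cursors c1@6 c2@9 c3@11, authorship ......1..2.3
After op 3 (add_cursor(11)): buffer="ojyexepgupqp" (len 12), cursors c1@6 c2@9 c3@11 c4@11, authorship ......1..2.3
After op 4 (insert('p')): buffer="ojyexeppguppqppp" (len 16), cursors c1@7 c2@11 c3@15 c4@15, authorship ......11..22.343
After op 5 (insert('s')): buffer="ojyexepspgupspqppssp" (len 20), cursors c1@8 c2@13 c3@19 c4@19, authorship ......111..222.34343
After op 6 (insert('r')): buffer="ojyexepsrpgupsrpqppssrrp" (len 24), cursors c1@9 c2@15 c3@23 c4@23, authorship ......1111..2222.3434343
After op 7 (insert('r')): buffer="ojyexepsrrpgupsrrpqppssrrrrp" (len 28), cursors c1@10 c2@17 c3@27 c4@27, authorship ......11111..22222.343434343
After op 8 (insert('y')): buffer="ojyexepsrrypgupsrrypqppssrrrryyp" (len 32), cursors c1@11 c2@19 c3@31 c4@31, authorship ......111111..222222.34343434343
Authorship (.=original, N=cursor N): . . . . . . 1 1 1 1 1 1 . . 2 2 2 2 2 2 . 3 4 3 4 3 4 3 4 3 4 3
Index 26: author = 4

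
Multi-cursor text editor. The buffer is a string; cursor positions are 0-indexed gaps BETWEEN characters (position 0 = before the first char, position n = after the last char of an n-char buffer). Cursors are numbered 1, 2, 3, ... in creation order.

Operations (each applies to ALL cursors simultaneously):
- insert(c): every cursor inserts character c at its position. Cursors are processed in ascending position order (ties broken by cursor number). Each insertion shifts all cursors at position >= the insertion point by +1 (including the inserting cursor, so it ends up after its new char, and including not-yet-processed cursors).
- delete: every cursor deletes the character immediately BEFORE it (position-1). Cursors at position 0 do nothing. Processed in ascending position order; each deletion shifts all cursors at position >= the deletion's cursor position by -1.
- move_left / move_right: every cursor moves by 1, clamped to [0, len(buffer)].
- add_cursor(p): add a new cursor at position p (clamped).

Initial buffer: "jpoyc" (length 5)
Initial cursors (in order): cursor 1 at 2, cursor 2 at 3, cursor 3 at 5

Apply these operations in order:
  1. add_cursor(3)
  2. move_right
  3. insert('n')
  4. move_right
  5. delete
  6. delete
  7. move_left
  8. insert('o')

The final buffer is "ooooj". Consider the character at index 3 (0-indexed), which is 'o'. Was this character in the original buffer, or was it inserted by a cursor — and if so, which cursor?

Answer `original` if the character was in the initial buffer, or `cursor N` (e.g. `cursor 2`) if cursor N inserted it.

Answer: cursor 4

Derivation:
After op 1 (add_cursor(3)): buffer="jpoyc" (len 5), cursors c1@2 c2@3 c4@3 c3@5, authorship .....
After op 2 (move_right): buffer="jpoyc" (len 5), cursors c1@3 c2@4 c4@4 c3@5, authorship .....
After op 3 (insert('n')): buffer="jponynncn" (len 9), cursors c1@4 c2@7 c4@7 c3@9, authorship ...1.24.3
After op 4 (move_right): buffer="jponynncn" (len 9), cursors c1@5 c2@8 c4@8 c3@9, authorship ...1.24.3
After op 5 (delete): buffer="jponn" (len 5), cursors c1@4 c2@5 c3@5 c4@5, authorship ...12
After op 6 (delete): buffer="j" (len 1), cursors c1@1 c2@1 c3@1 c4@1, authorship .
After op 7 (move_left): buffer="j" (len 1), cursors c1@0 c2@0 c3@0 c4@0, authorship .
After op 8 (insert('o')): buffer="ooooj" (len 5), cursors c1@4 c2@4 c3@4 c4@4, authorship 1234.
Authorship (.=original, N=cursor N): 1 2 3 4 .
Index 3: author = 4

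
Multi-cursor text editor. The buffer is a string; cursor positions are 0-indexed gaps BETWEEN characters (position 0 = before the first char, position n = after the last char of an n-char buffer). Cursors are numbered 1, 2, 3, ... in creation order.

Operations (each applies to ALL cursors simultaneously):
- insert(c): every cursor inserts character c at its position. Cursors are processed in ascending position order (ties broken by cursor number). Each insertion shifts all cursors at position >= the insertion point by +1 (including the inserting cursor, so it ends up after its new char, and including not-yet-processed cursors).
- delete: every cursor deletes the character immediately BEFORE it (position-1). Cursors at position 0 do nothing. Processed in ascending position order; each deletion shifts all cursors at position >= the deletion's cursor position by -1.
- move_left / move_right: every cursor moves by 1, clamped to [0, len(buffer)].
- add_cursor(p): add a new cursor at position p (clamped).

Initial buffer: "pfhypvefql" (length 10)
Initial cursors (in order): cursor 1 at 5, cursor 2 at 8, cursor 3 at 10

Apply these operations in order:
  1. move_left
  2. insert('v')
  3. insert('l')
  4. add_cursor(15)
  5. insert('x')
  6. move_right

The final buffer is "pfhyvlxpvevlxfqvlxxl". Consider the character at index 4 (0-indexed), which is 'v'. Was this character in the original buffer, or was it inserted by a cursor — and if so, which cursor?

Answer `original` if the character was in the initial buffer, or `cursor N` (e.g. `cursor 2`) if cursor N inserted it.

Answer: cursor 1

Derivation:
After op 1 (move_left): buffer="pfhypvefql" (len 10), cursors c1@4 c2@7 c3@9, authorship ..........
After op 2 (insert('v')): buffer="pfhyvpvevfqvl" (len 13), cursors c1@5 c2@9 c3@12, authorship ....1...2..3.
After op 3 (insert('l')): buffer="pfhyvlpvevlfqvll" (len 16), cursors c1@6 c2@11 c3@15, authorship ....11...22..33.
After op 4 (add_cursor(15)): buffer="pfhyvlpvevlfqvll" (len 16), cursors c1@6 c2@11 c3@15 c4@15, authorship ....11...22..33.
After op 5 (insert('x')): buffer="pfhyvlxpvevlxfqvlxxl" (len 20), cursors c1@7 c2@13 c3@19 c4@19, authorship ....111...222..3334.
After op 6 (move_right): buffer="pfhyvlxpvevlxfqvlxxl" (len 20), cursors c1@8 c2@14 c3@20 c4@20, authorship ....111...222..3334.
Authorship (.=original, N=cursor N): . . . . 1 1 1 . . . 2 2 2 . . 3 3 3 4 .
Index 4: author = 1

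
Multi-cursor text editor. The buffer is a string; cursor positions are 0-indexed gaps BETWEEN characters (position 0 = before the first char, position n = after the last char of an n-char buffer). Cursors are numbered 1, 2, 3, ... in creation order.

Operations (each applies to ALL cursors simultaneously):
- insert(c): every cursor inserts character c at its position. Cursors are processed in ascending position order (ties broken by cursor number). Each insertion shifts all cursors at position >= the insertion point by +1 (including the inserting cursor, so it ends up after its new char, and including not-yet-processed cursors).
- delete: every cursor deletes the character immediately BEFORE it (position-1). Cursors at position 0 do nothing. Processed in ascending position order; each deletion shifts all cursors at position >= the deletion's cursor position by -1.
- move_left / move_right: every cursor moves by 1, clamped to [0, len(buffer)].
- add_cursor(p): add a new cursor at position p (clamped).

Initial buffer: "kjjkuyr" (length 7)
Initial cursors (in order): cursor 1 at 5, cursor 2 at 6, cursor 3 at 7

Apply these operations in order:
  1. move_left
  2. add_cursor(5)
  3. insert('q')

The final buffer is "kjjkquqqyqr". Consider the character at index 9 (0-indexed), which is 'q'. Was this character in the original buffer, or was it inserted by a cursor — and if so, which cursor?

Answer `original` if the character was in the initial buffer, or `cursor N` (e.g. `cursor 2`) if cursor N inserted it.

After op 1 (move_left): buffer="kjjkuyr" (len 7), cursors c1@4 c2@5 c3@6, authorship .......
After op 2 (add_cursor(5)): buffer="kjjkuyr" (len 7), cursors c1@4 c2@5 c4@5 c3@6, authorship .......
After op 3 (insert('q')): buffer="kjjkquqqyqr" (len 11), cursors c1@5 c2@8 c4@8 c3@10, authorship ....1.24.3.
Authorship (.=original, N=cursor N): . . . . 1 . 2 4 . 3 .
Index 9: author = 3

Answer: cursor 3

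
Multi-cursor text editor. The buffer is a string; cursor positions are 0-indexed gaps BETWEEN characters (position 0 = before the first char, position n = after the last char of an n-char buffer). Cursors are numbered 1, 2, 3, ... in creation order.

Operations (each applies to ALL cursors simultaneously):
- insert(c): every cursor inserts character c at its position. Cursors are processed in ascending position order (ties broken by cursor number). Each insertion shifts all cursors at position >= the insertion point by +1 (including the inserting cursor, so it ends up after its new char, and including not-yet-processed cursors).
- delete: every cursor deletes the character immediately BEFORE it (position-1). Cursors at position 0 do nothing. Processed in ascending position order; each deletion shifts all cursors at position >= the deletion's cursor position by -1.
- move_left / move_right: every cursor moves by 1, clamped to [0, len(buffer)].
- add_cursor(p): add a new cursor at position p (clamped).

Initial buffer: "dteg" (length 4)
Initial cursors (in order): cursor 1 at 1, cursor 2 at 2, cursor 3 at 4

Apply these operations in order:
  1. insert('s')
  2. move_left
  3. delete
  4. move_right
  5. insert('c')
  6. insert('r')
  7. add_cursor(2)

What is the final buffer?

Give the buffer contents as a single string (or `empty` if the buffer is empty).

Answer: scrscrescr

Derivation:
After op 1 (insert('s')): buffer="dstsegs" (len 7), cursors c1@2 c2@4 c3@7, authorship .1.2..3
After op 2 (move_left): buffer="dstsegs" (len 7), cursors c1@1 c2@3 c3@6, authorship .1.2..3
After op 3 (delete): buffer="sses" (len 4), cursors c1@0 c2@1 c3@3, authorship 12.3
After op 4 (move_right): buffer="sses" (len 4), cursors c1@1 c2@2 c3@4, authorship 12.3
After op 5 (insert('c')): buffer="scscesc" (len 7), cursors c1@2 c2@4 c3@7, authorship 1122.33
After op 6 (insert('r')): buffer="scrscrescr" (len 10), cursors c1@3 c2@6 c3@10, authorship 111222.333
After op 7 (add_cursor(2)): buffer="scrscrescr" (len 10), cursors c4@2 c1@3 c2@6 c3@10, authorship 111222.333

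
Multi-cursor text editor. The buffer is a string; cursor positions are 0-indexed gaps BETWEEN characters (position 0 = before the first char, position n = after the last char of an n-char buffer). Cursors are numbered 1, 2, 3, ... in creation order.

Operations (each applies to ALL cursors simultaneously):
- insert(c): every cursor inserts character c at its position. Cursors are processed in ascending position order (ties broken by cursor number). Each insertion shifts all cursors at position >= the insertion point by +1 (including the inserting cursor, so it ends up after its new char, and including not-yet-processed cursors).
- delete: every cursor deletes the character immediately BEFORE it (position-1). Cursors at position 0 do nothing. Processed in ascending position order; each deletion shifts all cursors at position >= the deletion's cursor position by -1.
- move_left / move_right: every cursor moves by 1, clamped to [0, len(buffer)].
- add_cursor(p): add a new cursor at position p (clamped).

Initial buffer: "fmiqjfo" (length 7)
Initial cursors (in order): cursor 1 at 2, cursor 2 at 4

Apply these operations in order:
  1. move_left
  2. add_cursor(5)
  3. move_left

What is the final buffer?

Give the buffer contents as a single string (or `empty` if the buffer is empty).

Answer: fmiqjfo

Derivation:
After op 1 (move_left): buffer="fmiqjfo" (len 7), cursors c1@1 c2@3, authorship .......
After op 2 (add_cursor(5)): buffer="fmiqjfo" (len 7), cursors c1@1 c2@3 c3@5, authorship .......
After op 3 (move_left): buffer="fmiqjfo" (len 7), cursors c1@0 c2@2 c3@4, authorship .......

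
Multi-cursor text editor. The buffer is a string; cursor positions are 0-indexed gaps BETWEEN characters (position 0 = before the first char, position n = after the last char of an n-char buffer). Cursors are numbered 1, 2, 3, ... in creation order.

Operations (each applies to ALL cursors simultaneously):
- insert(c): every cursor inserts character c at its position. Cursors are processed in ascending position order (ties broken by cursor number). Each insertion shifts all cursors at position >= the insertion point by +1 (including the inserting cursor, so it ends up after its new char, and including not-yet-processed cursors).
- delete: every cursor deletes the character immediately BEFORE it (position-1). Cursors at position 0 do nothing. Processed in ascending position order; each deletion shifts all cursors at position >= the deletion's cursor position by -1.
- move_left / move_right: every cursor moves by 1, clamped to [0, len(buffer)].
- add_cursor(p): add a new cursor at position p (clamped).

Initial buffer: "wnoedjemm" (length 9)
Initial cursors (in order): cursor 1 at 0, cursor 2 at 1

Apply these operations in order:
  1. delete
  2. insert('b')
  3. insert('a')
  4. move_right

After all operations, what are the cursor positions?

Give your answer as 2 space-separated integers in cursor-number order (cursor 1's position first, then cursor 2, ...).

Answer: 5 5

Derivation:
After op 1 (delete): buffer="noedjemm" (len 8), cursors c1@0 c2@0, authorship ........
After op 2 (insert('b')): buffer="bbnoedjemm" (len 10), cursors c1@2 c2@2, authorship 12........
After op 3 (insert('a')): buffer="bbaanoedjemm" (len 12), cursors c1@4 c2@4, authorship 1212........
After op 4 (move_right): buffer="bbaanoedjemm" (len 12), cursors c1@5 c2@5, authorship 1212........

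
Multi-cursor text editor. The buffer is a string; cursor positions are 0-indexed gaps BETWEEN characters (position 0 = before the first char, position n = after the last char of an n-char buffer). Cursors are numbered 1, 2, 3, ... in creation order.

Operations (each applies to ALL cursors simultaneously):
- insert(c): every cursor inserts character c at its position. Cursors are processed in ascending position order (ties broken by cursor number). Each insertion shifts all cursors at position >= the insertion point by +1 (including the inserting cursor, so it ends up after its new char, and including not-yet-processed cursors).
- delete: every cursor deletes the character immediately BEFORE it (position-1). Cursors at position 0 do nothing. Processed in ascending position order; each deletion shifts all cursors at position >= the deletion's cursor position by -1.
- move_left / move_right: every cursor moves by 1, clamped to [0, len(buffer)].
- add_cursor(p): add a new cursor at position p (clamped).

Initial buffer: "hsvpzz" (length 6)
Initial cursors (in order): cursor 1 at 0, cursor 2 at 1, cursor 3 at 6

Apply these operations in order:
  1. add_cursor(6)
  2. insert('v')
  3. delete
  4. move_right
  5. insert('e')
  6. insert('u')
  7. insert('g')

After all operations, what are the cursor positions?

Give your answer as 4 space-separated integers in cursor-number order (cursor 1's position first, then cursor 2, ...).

After op 1 (add_cursor(6)): buffer="hsvpzz" (len 6), cursors c1@0 c2@1 c3@6 c4@6, authorship ......
After op 2 (insert('v')): buffer="vhvsvpzzvv" (len 10), cursors c1@1 c2@3 c3@10 c4@10, authorship 1.2.....34
After op 3 (delete): buffer="hsvpzz" (len 6), cursors c1@0 c2@1 c3@6 c4@6, authorship ......
After op 4 (move_right): buffer="hsvpzz" (len 6), cursors c1@1 c2@2 c3@6 c4@6, authorship ......
After op 5 (insert('e')): buffer="hesevpzzee" (len 10), cursors c1@2 c2@4 c3@10 c4@10, authorship .1.2....34
After op 6 (insert('u')): buffer="heuseuvpzzeeuu" (len 14), cursors c1@3 c2@6 c3@14 c4@14, authorship .11.22....3434
After op 7 (insert('g')): buffer="heugseugvpzzeeuugg" (len 18), cursors c1@4 c2@8 c3@18 c4@18, authorship .111.222....343434

Answer: 4 8 18 18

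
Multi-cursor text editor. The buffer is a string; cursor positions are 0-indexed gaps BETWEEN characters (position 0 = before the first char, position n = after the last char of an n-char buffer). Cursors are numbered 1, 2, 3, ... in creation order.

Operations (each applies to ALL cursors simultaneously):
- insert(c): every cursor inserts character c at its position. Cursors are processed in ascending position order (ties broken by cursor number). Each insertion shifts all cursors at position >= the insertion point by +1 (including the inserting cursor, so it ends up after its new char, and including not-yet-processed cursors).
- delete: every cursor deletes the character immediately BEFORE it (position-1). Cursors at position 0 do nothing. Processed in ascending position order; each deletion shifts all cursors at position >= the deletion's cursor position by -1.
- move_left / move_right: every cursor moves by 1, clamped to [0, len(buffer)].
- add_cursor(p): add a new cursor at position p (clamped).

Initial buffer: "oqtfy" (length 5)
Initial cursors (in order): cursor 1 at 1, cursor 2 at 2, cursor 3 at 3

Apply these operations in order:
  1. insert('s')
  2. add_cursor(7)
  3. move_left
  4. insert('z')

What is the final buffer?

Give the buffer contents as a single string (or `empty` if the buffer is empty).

Answer: ozsqzstzszfy

Derivation:
After op 1 (insert('s')): buffer="osqstsfy" (len 8), cursors c1@2 c2@4 c3@6, authorship .1.2.3..
After op 2 (add_cursor(7)): buffer="osqstsfy" (len 8), cursors c1@2 c2@4 c3@6 c4@7, authorship .1.2.3..
After op 3 (move_left): buffer="osqstsfy" (len 8), cursors c1@1 c2@3 c3@5 c4@6, authorship .1.2.3..
After op 4 (insert('z')): buffer="ozsqzstzszfy" (len 12), cursors c1@2 c2@5 c3@8 c4@10, authorship .11.22.334..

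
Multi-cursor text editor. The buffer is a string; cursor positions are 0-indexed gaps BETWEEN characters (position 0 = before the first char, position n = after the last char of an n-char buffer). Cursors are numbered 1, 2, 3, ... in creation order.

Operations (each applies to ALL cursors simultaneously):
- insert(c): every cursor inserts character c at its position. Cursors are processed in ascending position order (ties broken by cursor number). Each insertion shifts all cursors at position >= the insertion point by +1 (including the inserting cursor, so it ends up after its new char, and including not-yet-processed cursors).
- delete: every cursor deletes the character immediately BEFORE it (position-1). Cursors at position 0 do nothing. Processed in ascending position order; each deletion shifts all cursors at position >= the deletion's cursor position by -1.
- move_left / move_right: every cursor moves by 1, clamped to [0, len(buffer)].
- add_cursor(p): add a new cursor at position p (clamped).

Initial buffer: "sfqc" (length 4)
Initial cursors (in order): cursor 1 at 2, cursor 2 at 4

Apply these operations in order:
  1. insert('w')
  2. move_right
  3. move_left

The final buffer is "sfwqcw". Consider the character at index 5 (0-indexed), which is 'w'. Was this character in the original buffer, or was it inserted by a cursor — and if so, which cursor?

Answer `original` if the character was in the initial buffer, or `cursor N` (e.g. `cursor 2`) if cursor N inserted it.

After op 1 (insert('w')): buffer="sfwqcw" (len 6), cursors c1@3 c2@6, authorship ..1..2
After op 2 (move_right): buffer="sfwqcw" (len 6), cursors c1@4 c2@6, authorship ..1..2
After op 3 (move_left): buffer="sfwqcw" (len 6), cursors c1@3 c2@5, authorship ..1..2
Authorship (.=original, N=cursor N): . . 1 . . 2
Index 5: author = 2

Answer: cursor 2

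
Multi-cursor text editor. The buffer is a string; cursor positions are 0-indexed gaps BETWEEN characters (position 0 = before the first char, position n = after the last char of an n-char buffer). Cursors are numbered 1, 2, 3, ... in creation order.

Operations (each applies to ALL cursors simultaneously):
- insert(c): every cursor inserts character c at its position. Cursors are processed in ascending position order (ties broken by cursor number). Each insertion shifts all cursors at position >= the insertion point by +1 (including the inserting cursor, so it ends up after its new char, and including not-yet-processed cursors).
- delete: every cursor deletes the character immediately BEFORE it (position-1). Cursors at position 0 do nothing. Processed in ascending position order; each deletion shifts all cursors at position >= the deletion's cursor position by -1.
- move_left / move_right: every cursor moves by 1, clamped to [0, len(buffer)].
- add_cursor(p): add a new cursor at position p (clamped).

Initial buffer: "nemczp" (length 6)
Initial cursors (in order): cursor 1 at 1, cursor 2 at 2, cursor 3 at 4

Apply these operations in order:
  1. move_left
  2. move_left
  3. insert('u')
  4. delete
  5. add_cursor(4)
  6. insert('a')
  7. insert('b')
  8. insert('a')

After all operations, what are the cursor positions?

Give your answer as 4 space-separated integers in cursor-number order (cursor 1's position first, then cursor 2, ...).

After op 1 (move_left): buffer="nemczp" (len 6), cursors c1@0 c2@1 c3@3, authorship ......
After op 2 (move_left): buffer="nemczp" (len 6), cursors c1@0 c2@0 c3@2, authorship ......
After op 3 (insert('u')): buffer="uuneumczp" (len 9), cursors c1@2 c2@2 c3@5, authorship 12..3....
After op 4 (delete): buffer="nemczp" (len 6), cursors c1@0 c2@0 c3@2, authorship ......
After op 5 (add_cursor(4)): buffer="nemczp" (len 6), cursors c1@0 c2@0 c3@2 c4@4, authorship ......
After op 6 (insert('a')): buffer="aaneamcazp" (len 10), cursors c1@2 c2@2 c3@5 c4@8, authorship 12..3..4..
After op 7 (insert('b')): buffer="aabbneabmcabzp" (len 14), cursors c1@4 c2@4 c3@8 c4@12, authorship 1212..33..44..
After op 8 (insert('a')): buffer="aabbaaneabamcabazp" (len 18), cursors c1@6 c2@6 c3@11 c4@16, authorship 121212..333..444..

Answer: 6 6 11 16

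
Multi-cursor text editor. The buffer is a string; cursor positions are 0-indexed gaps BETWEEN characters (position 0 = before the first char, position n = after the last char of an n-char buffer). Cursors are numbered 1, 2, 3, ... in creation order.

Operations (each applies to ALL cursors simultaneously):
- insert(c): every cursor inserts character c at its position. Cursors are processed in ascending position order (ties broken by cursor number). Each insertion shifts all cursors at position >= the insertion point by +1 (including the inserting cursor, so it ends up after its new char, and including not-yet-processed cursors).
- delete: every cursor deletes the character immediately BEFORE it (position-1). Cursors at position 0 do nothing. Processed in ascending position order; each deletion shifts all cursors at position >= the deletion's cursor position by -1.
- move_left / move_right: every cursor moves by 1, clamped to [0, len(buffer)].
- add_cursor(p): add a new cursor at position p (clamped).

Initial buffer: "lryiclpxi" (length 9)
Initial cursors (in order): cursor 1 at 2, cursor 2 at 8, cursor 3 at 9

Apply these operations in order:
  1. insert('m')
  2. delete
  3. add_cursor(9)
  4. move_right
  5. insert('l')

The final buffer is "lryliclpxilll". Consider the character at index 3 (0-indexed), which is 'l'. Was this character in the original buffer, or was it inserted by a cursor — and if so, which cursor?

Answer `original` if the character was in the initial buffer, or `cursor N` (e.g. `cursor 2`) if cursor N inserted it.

After op 1 (insert('m')): buffer="lrmyiclpxmim" (len 12), cursors c1@3 c2@10 c3@12, authorship ..1......2.3
After op 2 (delete): buffer="lryiclpxi" (len 9), cursors c1@2 c2@8 c3@9, authorship .........
After op 3 (add_cursor(9)): buffer="lryiclpxi" (len 9), cursors c1@2 c2@8 c3@9 c4@9, authorship .........
After op 4 (move_right): buffer="lryiclpxi" (len 9), cursors c1@3 c2@9 c3@9 c4@9, authorship .........
After op 5 (insert('l')): buffer="lryliclpxilll" (len 13), cursors c1@4 c2@13 c3@13 c4@13, authorship ...1......234
Authorship (.=original, N=cursor N): . . . 1 . . . . . . 2 3 4
Index 3: author = 1

Answer: cursor 1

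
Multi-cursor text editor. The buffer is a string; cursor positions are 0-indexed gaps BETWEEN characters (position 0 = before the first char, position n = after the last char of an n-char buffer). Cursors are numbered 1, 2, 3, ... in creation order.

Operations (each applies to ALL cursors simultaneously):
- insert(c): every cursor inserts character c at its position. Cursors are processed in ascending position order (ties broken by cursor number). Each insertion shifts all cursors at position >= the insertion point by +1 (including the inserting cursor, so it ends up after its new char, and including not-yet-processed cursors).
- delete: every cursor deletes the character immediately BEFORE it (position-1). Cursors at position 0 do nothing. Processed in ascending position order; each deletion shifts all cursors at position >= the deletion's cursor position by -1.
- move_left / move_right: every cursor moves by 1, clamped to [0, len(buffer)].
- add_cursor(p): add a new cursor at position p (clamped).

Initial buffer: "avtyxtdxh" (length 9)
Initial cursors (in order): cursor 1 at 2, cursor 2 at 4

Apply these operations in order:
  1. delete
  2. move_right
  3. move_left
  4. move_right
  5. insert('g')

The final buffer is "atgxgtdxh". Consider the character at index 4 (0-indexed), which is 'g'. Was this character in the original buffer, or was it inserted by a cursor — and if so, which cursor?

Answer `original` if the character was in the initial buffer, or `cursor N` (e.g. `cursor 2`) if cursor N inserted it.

Answer: cursor 2

Derivation:
After op 1 (delete): buffer="atxtdxh" (len 7), cursors c1@1 c2@2, authorship .......
After op 2 (move_right): buffer="atxtdxh" (len 7), cursors c1@2 c2@3, authorship .......
After op 3 (move_left): buffer="atxtdxh" (len 7), cursors c1@1 c2@2, authorship .......
After op 4 (move_right): buffer="atxtdxh" (len 7), cursors c1@2 c2@3, authorship .......
After op 5 (insert('g')): buffer="atgxgtdxh" (len 9), cursors c1@3 c2@5, authorship ..1.2....
Authorship (.=original, N=cursor N): . . 1 . 2 . . . .
Index 4: author = 2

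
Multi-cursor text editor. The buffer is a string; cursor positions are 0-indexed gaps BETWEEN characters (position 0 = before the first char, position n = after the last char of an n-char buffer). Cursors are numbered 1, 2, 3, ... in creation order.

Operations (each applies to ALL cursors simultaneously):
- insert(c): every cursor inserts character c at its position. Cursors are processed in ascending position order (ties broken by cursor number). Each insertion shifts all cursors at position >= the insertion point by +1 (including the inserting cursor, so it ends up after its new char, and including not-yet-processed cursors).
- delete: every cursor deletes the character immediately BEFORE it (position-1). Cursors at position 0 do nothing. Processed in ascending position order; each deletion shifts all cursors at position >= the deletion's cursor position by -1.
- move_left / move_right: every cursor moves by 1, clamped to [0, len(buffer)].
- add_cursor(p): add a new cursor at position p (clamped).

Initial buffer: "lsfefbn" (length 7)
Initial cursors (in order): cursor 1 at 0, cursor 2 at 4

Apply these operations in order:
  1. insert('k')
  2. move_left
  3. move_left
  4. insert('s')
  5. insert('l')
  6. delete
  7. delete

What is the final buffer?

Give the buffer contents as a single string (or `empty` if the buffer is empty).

After op 1 (insert('k')): buffer="klsfekfbn" (len 9), cursors c1@1 c2@6, authorship 1....2...
After op 2 (move_left): buffer="klsfekfbn" (len 9), cursors c1@0 c2@5, authorship 1....2...
After op 3 (move_left): buffer="klsfekfbn" (len 9), cursors c1@0 c2@4, authorship 1....2...
After op 4 (insert('s')): buffer="sklsfsekfbn" (len 11), cursors c1@1 c2@6, authorship 11...2.2...
After op 5 (insert('l')): buffer="slklsfslekfbn" (len 13), cursors c1@2 c2@8, authorship 111...22.2...
After op 6 (delete): buffer="sklsfsekfbn" (len 11), cursors c1@1 c2@6, authorship 11...2.2...
After op 7 (delete): buffer="klsfekfbn" (len 9), cursors c1@0 c2@4, authorship 1....2...

Answer: klsfekfbn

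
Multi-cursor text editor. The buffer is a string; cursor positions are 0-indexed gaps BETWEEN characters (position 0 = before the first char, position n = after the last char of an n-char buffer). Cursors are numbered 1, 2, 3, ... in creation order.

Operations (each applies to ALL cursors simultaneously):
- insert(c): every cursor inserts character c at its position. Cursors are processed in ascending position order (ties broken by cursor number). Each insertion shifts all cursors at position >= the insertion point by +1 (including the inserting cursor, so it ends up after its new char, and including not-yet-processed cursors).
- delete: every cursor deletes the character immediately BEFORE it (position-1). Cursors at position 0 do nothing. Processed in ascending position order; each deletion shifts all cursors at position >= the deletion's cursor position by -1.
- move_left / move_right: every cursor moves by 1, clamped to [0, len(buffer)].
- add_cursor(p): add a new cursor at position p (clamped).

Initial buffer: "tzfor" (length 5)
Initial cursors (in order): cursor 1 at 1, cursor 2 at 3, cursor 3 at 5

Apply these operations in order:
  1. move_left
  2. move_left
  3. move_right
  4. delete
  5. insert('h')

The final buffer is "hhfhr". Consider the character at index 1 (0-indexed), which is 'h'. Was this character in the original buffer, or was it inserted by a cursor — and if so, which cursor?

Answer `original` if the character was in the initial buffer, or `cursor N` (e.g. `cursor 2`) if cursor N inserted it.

After op 1 (move_left): buffer="tzfor" (len 5), cursors c1@0 c2@2 c3@4, authorship .....
After op 2 (move_left): buffer="tzfor" (len 5), cursors c1@0 c2@1 c3@3, authorship .....
After op 3 (move_right): buffer="tzfor" (len 5), cursors c1@1 c2@2 c3@4, authorship .....
After op 4 (delete): buffer="fr" (len 2), cursors c1@0 c2@0 c3@1, authorship ..
After op 5 (insert('h')): buffer="hhfhr" (len 5), cursors c1@2 c2@2 c3@4, authorship 12.3.
Authorship (.=original, N=cursor N): 1 2 . 3 .
Index 1: author = 2

Answer: cursor 2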